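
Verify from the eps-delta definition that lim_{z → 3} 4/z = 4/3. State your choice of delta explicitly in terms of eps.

Suppose eps > 0. We seek delta > 0 such that 0 < |z − 3| < delta implies |4/z − (4/3)| < eps.
|4/z − (4/3)| = 4·|3 − z|/(3·|z|) = 4|z − 3|/(3|z|).
Require delta ≤ 3/2 so that |z| > 3 − 3/2 = 3/2, hence 3|z| > 9/2.
Then |4/z − (4/3)| < 4|z − 3|/(9/2), which is < eps when |z − 3| < (9/8)eps.
Take delta = min(3/2, (9/8)eps). Then 0 < |z − 3| < delta gives both |z − 3| < 3/2 and |z − 3| < (9/8)eps, so |4/z − (4/3)| < eps.

delta = min(3/2, (9/8)eps)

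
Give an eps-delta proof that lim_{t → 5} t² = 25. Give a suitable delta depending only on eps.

Let eps > 0. We seek delta > 0 with 0 < |t − 5| < delta ⇒ |t² − 25| < eps.
Factor: t² − 25 = (t − 5)(t + 5), so |t² − 25| = |t − 5|·|t + 5|.
Impose delta ≤ 1 so that |t| < 6; then |t + 5| ≤ 11.
Hence |t² − 25| ≤ 11|t − 5|, which is < eps once |t − 5| < eps/11.
Take delta = min(1, eps/11). If 0 < |t − 5| < delta then both bounds hold and |t² − 25| ≤ 11|t − 5| < 11·(eps/11) = eps.

delta = min(1, eps/11)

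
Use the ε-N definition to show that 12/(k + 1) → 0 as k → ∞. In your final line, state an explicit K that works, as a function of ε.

Fix ε > 0. For k ≥ 1, |12/(k + 1) − 0| = 12/(k + 1) ≤ 12/k.
We need 12/k < ε, i.e. k > 12/ε.
Take K = 12/ε. If k > K then |12/(k + 1)| ≤ 12/k < ε.

K = 12/ε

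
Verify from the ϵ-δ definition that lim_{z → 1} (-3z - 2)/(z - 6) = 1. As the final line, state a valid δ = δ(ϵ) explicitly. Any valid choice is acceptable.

δ = min(5/2, (5/8)ϵ)

Let ϵ > 0 be given. We want δ > 0 with 0 < |z − 1| < δ ⇒ |(-3z - 2)/(z - 6) − 1| < ϵ.
Combining over a common denominator, (-3z - 2)/(z - 6) − 1 = [(-3z - 2)·(-5) − (-5)·(z - 6)] / [(-5)·(z - 6)] = 20(z − 1) / ((-5)(z - 6)).
So |(-3z - 2)/(z - 6) − 1| = 20|z − 1| / (5·|z − 6|).
Require δ ≤ 5/2, so |z − 6| ≥ |-5| − |z − 1| > 5 − 5/2 = 5/2.
Hence |(-3z - 2)/(z - 6) − 1| < 20|z − 1|/(5·(5/2)) = (8/5)|z − 1|, which is < ϵ once |z − 1| < (5/8)ϵ.
Take δ = min(5/2, (5/8)ϵ). Then 0 < |z − 1| < δ forces both bounds, so |(-3z - 2)/(z - 6) − 1| < ϵ.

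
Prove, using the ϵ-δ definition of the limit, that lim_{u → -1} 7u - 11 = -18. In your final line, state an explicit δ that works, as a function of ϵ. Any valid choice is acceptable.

Let ϵ > 0 be given. We need δ > 0 so that 0 < |u + 1| < δ implies |(7u - 11) + 18| < ϵ.
Since (7u - 11) + 18 = 7(u + 1), we have |(7u - 11) + 18| = 7|u + 1|.
Thus it suffices that |u + 1| < ϵ/7.
Choosing δ = ϵ/7 gives |(7u - 11) + 18| = 7|u + 1| < ϵ whenever |u + 1| < δ.

δ = ϵ/7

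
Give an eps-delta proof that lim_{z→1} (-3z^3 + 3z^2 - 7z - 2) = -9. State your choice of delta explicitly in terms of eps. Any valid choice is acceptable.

Fix eps > 0. We want delta > 0 such that 0 < |z − 1| < delta implies |(-3z^3 + 3z^2 - 7z - 2) + 9| < eps.
(-3z^3 + 3z^2 - 7z - 2) + 9 = -3z^3 + 3z^2 - 7z + 7 = (z − 1)(-3z^2 - 7).
So |(-3z^3 + 3z^2 - 7z - 2) + 9| = |z − 1|·|-3z^2 - 7|.
Require delta ≤ 1. Then |z − 1| < 1 gives |z| < 2, and by the triangle inequality |-3z^2 - 7| ≤ 3·2^2 + 7 = 19.
Hence |(-3z^3 + 3z^2 - 7z - 2) + 9| ≤ 19|z − 1| < eps provided |z − 1| < eps/19.
Take delta = min(1, eps/19). Then 0 < |z − 1| < delta gives both |z − 1| < 1 and |z − 1| < eps/19, so |(-3z^3 + 3z^2 - 7z - 2) + 9| < eps.

delta = min(1, eps/19)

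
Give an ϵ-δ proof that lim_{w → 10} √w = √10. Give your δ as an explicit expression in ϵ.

δ = min(10, √10·ϵ)

Let ϵ > 0 be given. We want δ > 0 such that 0 < |w − 10| < δ implies |√w − √10| < ϵ.
Rationalise: √w − √10 = (w − 10)/(√w + √10), so |√w − √10| = |w − 10|/(√w + √10).
Restrict δ ≤ 10 so that |w − 10| < 10 forces w > 0, and then √w + √10 > √10.
Hence |√w − √10| < |w − 10|/√10, which is < ϵ once |w − 10| < √10·ϵ.
Take δ = min(10, √10·ϵ). If 0 < |w − 10| < δ then w > 0 and |√w − √10| < |w − 10|/√10 < ϵ.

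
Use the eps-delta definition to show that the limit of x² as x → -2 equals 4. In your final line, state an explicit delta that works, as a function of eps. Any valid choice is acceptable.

delta = min(2, eps/6)

Fix eps > 0. We seek delta > 0 with 0 < |x + 2| < delta ⇒ |x² − 4| < eps.
Factor: x² − 4 = (x + 2)(x - 2), so |x² − 4| = |x + 2|·|x - 2|.
Restrict delta ≤ 2. Then |x + 2| < 2 gives |x| < 4, so by the triangle inequality |x - 2| ≤ 4 + 2 = 6.
Hence |x² − 4| ≤ 6|x + 2|, which is < eps once |x + 2| < eps/6.
Take delta = min(2, eps/6). If 0 < |x + 2| < delta then both bounds hold and |x² − 4| ≤ 6|x + 2| < 6·(eps/6) = eps.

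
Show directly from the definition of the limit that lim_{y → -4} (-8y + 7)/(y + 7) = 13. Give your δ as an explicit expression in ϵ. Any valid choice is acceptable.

δ = min(3/2, (1/14)ϵ)

Let ϵ > 0 be given. We want δ > 0 with 0 < |y + 4| < δ ⇒ |(-8y + 7)/(y + 7) − 13| < ϵ.
Combining over a common denominator, (-8y + 7)/(y + 7) − 13 = [(-8y + 7)·3 − 39·(y + 7)] / [3·(y + 7)] = -63(y + 4) / (3(y + 7)).
So |(-8y + 7)/(y + 7) − 13| = 63|y + 4| / (3·|y + 7|).
Restrict δ ≤ 3/2. Then |y + 4| < 3/2 gives |y + 7| = |(y + 4) + 3| ≥ 3 − 3/2 = 3/2.
Hence |(-8y + 7)/(y + 7) − 13| < 63|y + 4|/(3·(3/2)) = 14|y + 4|, which is < ϵ once |y + 4| < (1/14)ϵ.
Take δ = min(3/2, (1/14)ϵ). Then 0 < |y + 4| < δ forces both bounds, so |(-8y + 7)/(y + 7) − 13| < ϵ.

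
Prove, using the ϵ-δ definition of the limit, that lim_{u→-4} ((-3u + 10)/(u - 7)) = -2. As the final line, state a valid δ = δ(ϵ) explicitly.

Fix ϵ > 0. We want δ > 0 with 0 < |u + 4| < δ ⇒ |(-3u + 10)/(u - 7) + 2| < ϵ.
Combining over a common denominator, (-3u + 10)/(u - 7) + 2 = [(-3u + 10)·(-11) − 22·(u - 7)] / [(-11)·(u - 7)] = 11(u + 4) / ((-11)(u - 7)).
So |(-3u + 10)/(u - 7) + 2| = 11|u + 4| / (11·|u − 7|).
Restrict δ ≤ 11/2. Then |u + 4| < 11/2 gives |u − 7| = |(u + 4) + (-11)| ≥ 11 − 11/2 = 11/2.
Hence |(-3u + 10)/(u - 7) + 2| < 11|u + 4|/(11·(11/2)) = (2/11)|u + 4|, which is < ϵ once |u + 4| < (11/2)ϵ.
Take δ = min(11/2, (11/2)ϵ). Then 0 < |u + 4| < δ forces both bounds, so |(-3u + 10)/(u - 7) + 2| < ϵ.

δ = min(11/2, (11/2)ϵ)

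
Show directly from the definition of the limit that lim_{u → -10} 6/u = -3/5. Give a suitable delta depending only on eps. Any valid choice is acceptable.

Suppose eps > 0. We seek delta > 0 such that 0 < |u + 10| < delta implies |6/u + 3/5| < eps.
|6/u + 3/5| = 6·|-10 − u|/(10·|u|) = 6|u + 10|/(10|u|).
Require delta ≤ 5 so that |u| > 10 − 5 = 5, hence 10|u| > 50.
Then |6/u + 3/5| < 6|u + 10|/50, which is < eps when |u + 10| < (25/3)eps.
Take delta = min(5, (25/3)eps). Then 0 < |u + 10| < delta gives both |u + 10| < 5 and |u + 10| < (25/3)eps, so |6/u + 3/5| < eps.

delta = min(5, (25/3)eps)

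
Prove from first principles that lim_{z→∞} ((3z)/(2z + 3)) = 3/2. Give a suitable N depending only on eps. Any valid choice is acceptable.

Let eps > 0 be given. We seek N > 0 such that z > N implies |(3z)/(2z + 3) − (3/2)| < eps.
(3z)/(2z + 3) − (3/2) = (2(3z) − 3(2z + 3)) / (2(2z + 3)) = -9/(2(2z + 3)).
For z > 0 we have 2z + 3 > 2z, so |(3z)/(2z + 3) − (3/2)| = 9/(2(2z + 3)) < 9/(2·2z) = (9/4)/z.
Thus |(3z)/(2z + 3) − (3/2)| < eps whenever z > (9/4)/eps.
Take N = (9/4)/eps. If z > N then |(3z)/(2z + 3) − (3/2)| < (9/4)/z < eps.

N = (9/4)/eps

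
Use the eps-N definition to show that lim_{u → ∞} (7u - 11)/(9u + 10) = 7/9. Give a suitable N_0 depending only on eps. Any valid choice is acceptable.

N_0 = (169/81)/eps

Let eps > 0 be given. We seek N_0 > 0 such that u > N_0 implies |(7u - 11)/(9u + 10) − (7/9)| < eps.
(7u - 11)/(9u + 10) − (7/9) = (9(7u - 11) − 7(9u + 10)) / (9(9u + 10)) = -169/(9(9u + 10)).
For u > 0 we have 9u + 10 > 9u, so |(7u - 11)/(9u + 10) − (7/9)| = 169/(9(9u + 10)) < 169/(9·9u) = (169/81)/u.
Thus |(7u - 11)/(9u + 10) − (7/9)| < eps whenever u > (169/81)/eps.
Take N_0 = (169/81)/eps. If u > N_0 then |(7u - 11)/(9u + 10) − (7/9)| < (169/81)/u < eps.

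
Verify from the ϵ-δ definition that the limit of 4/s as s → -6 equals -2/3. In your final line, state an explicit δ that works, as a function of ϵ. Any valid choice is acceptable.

Let ϵ > 0. We seek δ > 0 such that 0 < |s + 6| < δ implies |4/s + 2/3| < ϵ.
|4/s + 2/3| = 4·|-6 − s|/(6·|s|) = 4|s + 6|/(6|s|).
Restrict δ ≤ 3. Then |s + 6| < 3 gives |s| > 3, so 6|s| > 18.
Then |4/s + 2/3| < 4|s + 6|/18, which is < ϵ when |s + 6| < (9/2)ϵ.
Take δ = min(3, (9/2)ϵ). Then 0 < |s + 6| < δ gives both |s + 6| < 3 and |s + 6| < (9/2)ϵ, so |4/s + 2/3| < ϵ.

δ = min(3, (9/2)ϵ)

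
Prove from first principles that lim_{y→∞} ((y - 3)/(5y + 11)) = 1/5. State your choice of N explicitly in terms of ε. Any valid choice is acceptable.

N = (26/25)/ε

Suppose ε > 0. We seek N > 0 such that y > N implies |(y - 3)/(5y + 11) − (1/5)| < ε.
(y - 3)/(5y + 11) − (1/5) = (5(y - 3) − (5y + 11)) / (5(5y + 11)) = -26/(5(5y + 11)).
For y > 0 we have 5y + 11 > 5y, so |(y - 3)/(5y + 11) − (1/5)| = 26/(5(5y + 11)) < 26/(5·5y) = (26/25)/y.
Thus |(y - 3)/(5y + 11) − (1/5)| < ε whenever y > (26/25)/ε.
Take N = (26/25)/ε. If y > N then |(y - 3)/(5y + 11) − (1/5)| < (26/25)/y < ε.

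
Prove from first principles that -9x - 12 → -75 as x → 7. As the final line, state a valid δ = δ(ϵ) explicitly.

δ = ϵ/9

Let ϵ > 0 be given. We need δ > 0 so that 0 < |x − 7| < δ implies |(-9x - 12) + 75| < ϵ.
Since (-9x - 12) + 75 = -9(x − 7), we have |(-9x - 12) + 75| = 9|x − 7|.
So 9|x − 7| < ϵ exactly when |x − 7| < ϵ/9.
Choosing δ = ϵ/9 gives |(-9x - 12) + 75| = 9|x − 7| < ϵ whenever |x − 7| < δ.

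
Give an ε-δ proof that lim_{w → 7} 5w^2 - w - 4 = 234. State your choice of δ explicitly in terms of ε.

δ = min(1, ε/74)

Fix ε > 0. We want δ > 0 such that 0 < |w − 7| < δ implies |(5w^2 - w - 4) − 234| < ε.
(5w^2 - w - 4) − 234 = 5w^2 - w - 238 = (w − 7)(5w + 34).
So |(5w^2 - w - 4) − 234| = |w − 7|·|5w + 34|.
Assume first that |w − 7| < 1, so |w| < 8. Then |5w + 34| ≤ 5·8 + 34 = 74.
Hence |(5w^2 - w - 4) − 234| ≤ 74|w − 7| < ε provided |w − 7| < ε/74.
Choosing δ = min(1, ε/74) ensures both conditions, hence |(5w^2 - w - 4) − 234| < ε.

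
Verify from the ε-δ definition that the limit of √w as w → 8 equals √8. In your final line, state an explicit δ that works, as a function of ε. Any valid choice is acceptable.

Let ε > 0. We want δ > 0 such that 0 < |w − 8| < δ implies |√w − √8| < ε.
Multiplying by the conjugate, |√w − √8| = |w − 8|/(√w + √8).
Restrict δ ≤ 8 so that |w − 8| < 8 forces w > 0, and then √w + √8 > √8.
Hence |√w − √8| < |w − 8|/√8, which is < ε once |w − 8| < √8·ε.
Take δ = min(8, √8·ε). If 0 < |w − 8| < δ then w > 0 and |√w − √8| < |w − 8|/√8 < ε.

δ = min(8, √8·ε)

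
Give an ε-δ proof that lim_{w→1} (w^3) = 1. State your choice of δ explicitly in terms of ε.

δ = min(1, ε/7)

Let ε > 0 be given. We seek δ > 0 with 0 < |w − 1| < δ ⇒ |w^3 − 1| < ε.
Factor: w^3 − 1 = (w − 1)(w^2 + w + 1), so |w^3 − 1| = |w − 1|·|w^2 + w + 1|.
Impose δ ≤ 1 so that |w| < 2; then |w^2 + w + 1| ≤ 7.
Hence |w^3 − 1| ≤ 7|w − 1|, which is < ε once |w − 1| < ε/7.
Take δ = min(1, ε/7). If 0 < |w − 1| < δ then both bounds hold and |w^3 − 1| ≤ 7|w − 1| < 7·(ε/7) = ε.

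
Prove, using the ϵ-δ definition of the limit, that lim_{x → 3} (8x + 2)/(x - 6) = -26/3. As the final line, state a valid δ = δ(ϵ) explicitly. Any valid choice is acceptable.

Let ϵ > 0. We want δ > 0 with 0 < |x − 3| < δ ⇒ |(8x + 2)/(x - 6) + 26/3| < ϵ.
Combining over a common denominator, (8x + 2)/(x - 6) + 26/3 = [(8x + 2)·(-3) − 26·(x - 6)] / [(-3)·(x - 6)] = -50(x − 3) / ((-3)(x - 6)).
So |(8x + 2)/(x - 6) + 26/3| = 50|x − 3| / (3·|x − 6|).
Require δ ≤ 3/2, so |x − 6| ≥ |-3| − |x − 3| > 3 − 3/2 = 3/2.
Hence |(8x + 2)/(x - 6) + 26/3| < 50|x − 3|/(3·(3/2)) = (100/9)|x − 3|, which is < ϵ once |x − 3| < (9/100)ϵ.
Take δ = min(3/2, (9/100)ϵ). Then 0 < |x − 3| < δ forces both bounds, so |(8x + 2)/(x - 6) + 26/3| < ϵ.

δ = min(3/2, (9/100)ϵ)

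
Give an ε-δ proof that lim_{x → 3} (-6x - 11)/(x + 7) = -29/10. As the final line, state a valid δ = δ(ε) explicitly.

Fix ε > 0. We want δ > 0 with 0 < |x − 3| < δ ⇒ |(-6x - 11)/(x + 7) + 29/10| < ε.
Combining over a common denominator, (-6x - 11)/(x + 7) + 29/10 = [(-6x - 11)·10 − (-29)·(x + 7)] / [10·(x + 7)] = -31(x − 3) / (10(x + 7)).
So |(-6x - 11)/(x + 7) + 29/10| = 31|x − 3| / (10·|x + 7|).
Restrict δ ≤ 5. Then |x − 3| < 5 gives |x + 7| = |(x − 3) + 10| ≥ 10 − 5 = 5.
Hence |(-6x - 11)/(x + 7) + 29/10| < 31|x − 3|/(10·5) = (31/50)|x − 3|, which is < ε once |x − 3| < (50/31)ε.
Take δ = min(5, (50/31)ε). Then 0 < |x − 3| < δ forces both bounds, so |(-6x - 11)/(x + 7) + 29/10| < ε.

δ = min(5, (50/31)ε)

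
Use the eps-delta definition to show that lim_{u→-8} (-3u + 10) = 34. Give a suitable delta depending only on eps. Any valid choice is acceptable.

Let eps > 0. We need delta > 0 so that 0 < |u + 8| < delta implies |(-3u + 10) − 34| < eps.
|(-3u + 10) − 34| = |-3u - 24| = 3|u + 8|.
Thus it suffices that |u + 8| < eps/3.
Take delta = eps/3. If 0 < |u + 8| < delta then |(-3u + 10) − 34| = 3|u + 8| < 3·(eps/3) = eps.

delta = eps/3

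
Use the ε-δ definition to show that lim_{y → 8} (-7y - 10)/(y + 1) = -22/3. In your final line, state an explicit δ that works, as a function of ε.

Let ε > 0 be given. We want δ > 0 with 0 < |y − 8| < δ ⇒ |(-7y - 10)/(y + 1) + 22/3| < ε.
Combining over a common denominator, (-7y - 10)/(y + 1) + 22/3 = [(-7y - 10)·9 − (-66)·(y + 1)] / [9·(y + 1)] = 3(y − 8) / (9(y + 1)).
So |(-7y - 10)/(y + 1) + 22/3| = 3|y − 8| / (9·|y + 1|).
Require δ ≤ 9/2, so |y + 1| ≥ |9| − |y − 8| > 9 − 9/2 = 9/2.
Hence |(-7y - 10)/(y + 1) + 22/3| < 3|y − 8|/(9·(9/2)) = (2/27)|y − 8|, which is < ε once |y − 8| < (27/2)ε.
Take δ = min(9/2, (27/2)ε). Then 0 < |y − 8| < δ forces both bounds, so |(-7y - 10)/(y + 1) + 22/3| < ε.

δ = min(9/2, (27/2)ε)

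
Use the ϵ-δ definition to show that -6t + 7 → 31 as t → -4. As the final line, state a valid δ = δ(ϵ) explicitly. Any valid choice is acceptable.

Fix ϵ > 0. We need δ > 0 so that 0 < |t + 4| < δ implies |(-6t + 7) − 31| < ϵ.
|(-6t + 7) − 31| = |-6t - 24| = 6|t + 4|.
So 6|t + 4| < ϵ exactly when |t + 4| < ϵ/6.
Take δ = ϵ/6. If 0 < |t + 4| < δ then |(-6t + 7) − 31| = 6|t + 4| < 6·(ϵ/6) = ϵ.

δ = ϵ/6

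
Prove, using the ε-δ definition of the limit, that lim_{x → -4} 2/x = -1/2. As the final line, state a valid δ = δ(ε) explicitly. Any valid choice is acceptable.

Fix ε > 0. We seek δ > 0 such that 0 < |x + 4| < δ implies |2/x + 1/2| < ε.
|2/x + 1/2| = 2·|-4 − x|/(4·|x|) = 2|x + 4|/(4|x|).
Restrict δ ≤ 2. Then |x + 4| < 2 gives |x| > 2, so 4|x| > 8.
Then |2/x + 1/2| < 2|x + 4|/8, which is < ε when |x + 4| < 4ε.
Take δ = min(2, 4ε). Then 0 < |x + 4| < δ gives both |x + 4| < 2 and |x + 4| < 4ε, so |2/x + 1/2| < ε.

δ = min(2, 4ε)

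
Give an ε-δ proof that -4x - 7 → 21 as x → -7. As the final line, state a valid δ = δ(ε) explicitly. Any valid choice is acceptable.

Let ε > 0. We need δ > 0 so that 0 < |x + 7| < δ implies |(-4x - 7) − 21| < ε.
|(-4x - 7) − 21| = |-4x - 28| = 4|x + 7|.
So 4|x + 7| < ε exactly when |x + 7| < ε/4.
Take δ = ε/4. If 0 < |x + 7| < δ then |(-4x - 7) − 21| = 4|x + 7| < 4·(ε/4) = ε.

δ = ε/4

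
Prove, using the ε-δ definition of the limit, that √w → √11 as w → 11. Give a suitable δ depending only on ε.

Fix ε > 0. We want δ > 0 such that 0 < |w − 11| < δ implies |√w − √11| < ε.
Multiplying by the conjugate, |√w − √11| = |w − 11|/(√w + √11).
Restrict δ ≤ 11 so that |w − 11| < 11 forces w > 0, and then √w + √11 > √11.
Hence |√w − √11| < |w − 11|/√11, which is < ε once |w − 11| < √11·ε.
Take δ = min(11, √11·ε). If 0 < |w − 11| < δ then w > 0 and |√w − √11| < |w − 11|/√11 < ε.

δ = min(11, √11·ε)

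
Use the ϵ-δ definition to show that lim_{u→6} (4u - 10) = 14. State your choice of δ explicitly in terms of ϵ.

Suppose ϵ > 0. We need δ > 0 so that 0 < |u − 6| < δ implies |(4u - 10) − 14| < ϵ.
Since (4u - 10) − 14 = 4(u − 6), we have |(4u - 10) − 14| = 4|u − 6|.
So 4|u − 6| < ϵ exactly when |u − 6| < ϵ/4.
Choosing δ = ϵ/4 gives |(4u - 10) − 14| = 4|u − 6| < ϵ whenever |u − 6| < δ.

δ = ϵ/4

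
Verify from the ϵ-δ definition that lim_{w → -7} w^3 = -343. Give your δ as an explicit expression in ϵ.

Let ϵ > 0. We seek δ > 0 with 0 < |w + 7| < δ ⇒ |w^3 + 343| < ϵ.
Factor: w^3 + 343 = (w + 7)(w^2 - 7w + 49), so |w^3 + 343| = |w + 7|·|w^2 - 7w + 49|.
Restrict δ ≤ 1. Then |w + 7| < 1 gives |w| < 8, so by the triangle inequality |w^2 - 7w + 49| ≤ 8^2 + 7·8 + 49 = 169.
Hence |w^3 + 343| ≤ 169|w + 7|, which is < ϵ once |w + 7| < ϵ/169.
Take δ = min(1, ϵ/169). If 0 < |w + 7| < δ then both bounds hold and |w^3 + 343| ≤ 169|w + 7| < 169·(ϵ/169) = ϵ.

δ = min(1, ϵ/169)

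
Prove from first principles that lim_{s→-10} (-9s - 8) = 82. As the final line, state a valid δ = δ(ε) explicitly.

Let ε > 0 be given. We need δ > 0 so that 0 < |s + 10| < δ implies |(-9s - 8) − 82| < ε.
Since (-9s - 8) − 82 = -9(s + 10), we have |(-9s - 8) − 82| = 9|s + 10|.
So 9|s + 10| < ε exactly when |s + 10| < ε/9.
Take δ = ε/9. If 0 < |s + 10| < δ then |(-9s - 8) − 82| = 9|s + 10| < 9·(ε/9) = ε.

δ = ε/9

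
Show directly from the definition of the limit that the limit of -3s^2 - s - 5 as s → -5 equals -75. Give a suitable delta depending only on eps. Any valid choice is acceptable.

delta = min(1, eps/32)

Fix eps > 0. We want delta > 0 such that 0 < |s + 5| < delta implies |(-3s^2 - s - 5) + 75| < eps.
(-3s^2 - s - 5) + 75 = -3s^2 - s + 70 = (s + 5)(-3s + 14).
So |(-3s^2 - s - 5) + 75| = |s + 5|·|-3s + 14|.
Require delta ≤ 1. Then |s + 5| < 1 gives |s| < 6, and by the triangle inequality |-3s + 14| ≤ 3·6 + 14 = 32.
Hence |(-3s^2 - s - 5) + 75| ≤ 32|s + 5| < eps provided |s + 5| < eps/32.
Take delta = min(1, eps/32). Then 0 < |s + 5| < delta gives both |s + 5| < 1 and |s + 5| < eps/32, so |(-3s^2 - s - 5) + 75| < eps.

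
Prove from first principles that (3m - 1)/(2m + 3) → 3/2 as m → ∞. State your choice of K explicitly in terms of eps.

Let eps > 0. For m ≥ 1, |(3m - 1)/(2m + 3) − (3/2)| = |-11|/(2(2m + 3)) = 11/(2(2m + 3)).
Since 2m + 3 ≥ 2m for m ≥ 1, this is ≤ 11/(2·2m) = (11/4)/m.
So |(3m - 1)/(2m + 3) − (3/2)| < eps whenever m > (11/4)/eps.
Take K = (11/4)/eps. If m > K then |(3m - 1)/(2m + 3) − (3/2)| ≤ (11/4)/m < eps.

K = (11/4)/eps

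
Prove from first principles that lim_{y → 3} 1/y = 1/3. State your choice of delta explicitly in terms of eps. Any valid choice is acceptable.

delta = min(3/2, (9/2)eps)

Let eps > 0. We seek delta > 0 such that 0 < |y − 3| < delta implies |1/y − (1/3)| < eps.
|1/y − (1/3)| = |3 − y|/(3·|y|) = |y − 3|/(3|y|).
Require delta ≤ 3/2 so that |y| > 3 − 3/2 = 3/2, hence 3|y| > 9/2.
Then |1/y − (1/3)| < |y − 3|/(9/2), which is < eps when |y − 3| < (9/2)eps.
Take delta = min(3/2, (9/2)eps). Then 0 < |y − 3| < delta gives both |y − 3| < 3/2 and |y − 3| < (9/2)eps, so |1/y − (1/3)| < eps.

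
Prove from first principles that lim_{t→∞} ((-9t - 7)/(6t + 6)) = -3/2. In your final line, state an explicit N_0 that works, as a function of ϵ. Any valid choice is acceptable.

N_0 = (1/3)/ϵ

Suppose ϵ > 0. We seek N_0 > 0 such that t > N_0 implies |(-9t - 7)/(6t + 6) + 3/2| < ϵ.
(-9t - 7)/(6t + 6) + 3/2 = (6(-9t - 7) − (-9)(6t + 6)) / (6(6t + 6)) = 12/(6(6t + 6)).
For t > 0 we have 6t + 6 > 6t, so |(-9t - 7)/(6t + 6) + 3/2| = 12/(6(6t + 6)) < 12/(6·6t) = (1/3)/t.
Thus |(-9t - 7)/(6t + 6) + 3/2| < ϵ whenever t > (1/3)/ϵ.
Take N_0 = (1/3)/ϵ. If t > N_0 then |(-9t - 7)/(6t + 6) + 3/2| < (1/3)/t < ϵ.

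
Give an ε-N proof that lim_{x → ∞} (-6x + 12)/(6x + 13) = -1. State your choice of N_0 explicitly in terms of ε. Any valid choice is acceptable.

N_0 = (25/6)/ε

Suppose ε > 0. We seek N_0 > 0 such that x > N_0 implies |(-6x + 12)/(6x + 13) + 1| < ε.
(-6x + 12)/(6x + 13) + 1 = (6(-6x + 12) − (-6)(6x + 13)) / (6(6x + 13)) = 150/(6(6x + 13)).
For x > 0 we have 6x + 13 > 6x, so |(-6x + 12)/(6x + 13) + 1| = 150/(6(6x + 13)) < 150/(6·6x) = (25/6)/x.
Thus |(-6x + 12)/(6x + 13) + 1| < ε whenever x > (25/6)/ε.
Take N_0 = (25/6)/ε. If x > N_0 then |(-6x + 12)/(6x + 13) + 1| < (25/6)/x < ε.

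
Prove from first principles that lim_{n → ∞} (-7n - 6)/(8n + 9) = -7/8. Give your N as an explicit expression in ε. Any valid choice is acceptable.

N = (15/64)/ε

Fix ε > 0. For n ≥ 1, |(-7n - 6)/(8n + 9) + 7/8| = |15|/(8(8n + 9)) = 15/(8(8n + 9)).
Since 8n + 9 ≥ 8n for n ≥ 1, this is ≤ 15/(8·8n) = (15/64)/n.
So |(-7n - 6)/(8n + 9) + 7/8| < ε whenever n > (15/64)/ε.
Take N = (15/64)/ε. If n > N then |(-7n - 6)/(8n + 9) + 7/8| ≤ (15/64)/n < ε.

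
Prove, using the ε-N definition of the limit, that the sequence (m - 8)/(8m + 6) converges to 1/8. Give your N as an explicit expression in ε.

N = (35/32)/ε

Fix ε > 0. For m ≥ 1, |(m - 8)/(8m + 6) − (1/8)| = |-70|/(8(8m + 6)) = 70/(8(8m + 6)).
Since 8m + 6 ≥ 8m for m ≥ 1, this is ≤ 70/(8·8m) = (35/32)/m.
So |(m - 8)/(8m + 6) − (1/8)| < ε whenever m > (35/32)/ε.
Take N = (35/32)/ε. If m > N then |(m - 8)/(8m + 6) − (1/8)| ≤ (35/32)/m < ε.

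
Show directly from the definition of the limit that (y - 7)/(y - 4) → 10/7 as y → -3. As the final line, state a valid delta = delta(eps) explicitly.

Suppose eps > 0. We want delta > 0 with 0 < |y + 3| < delta ⇒ |(y - 7)/(y - 4) − (10/7)| < eps.
Combining over a common denominator, (y - 7)/(y - 4) − (10/7) = [(y - 7)·(-7) − (-10)·(y - 4)] / [(-7)·(y - 4)] = 3(y + 3) / ((-7)(y - 4)).
So |(y - 7)/(y - 4) − (10/7)| = 3|y + 3| / (7·|y − 4|).
Require delta ≤ 7/2, so |y − 4| ≥ |-7| − |y + 3| > 7 − 7/2 = 7/2.
Hence |(y - 7)/(y - 4) − (10/7)| < 3|y + 3|/(7·(7/2)) = (6/49)|y + 3|, which is < eps once |y + 3| < (49/6)eps.
Take delta = min(7/2, (49/6)eps). Then 0 < |y + 3| < delta forces both bounds, so |(y - 7)/(y - 4) − (10/7)| < eps.

delta = min(7/2, (49/6)eps)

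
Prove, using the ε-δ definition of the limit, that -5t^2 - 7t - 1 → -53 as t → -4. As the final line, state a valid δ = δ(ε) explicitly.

Fix ε > 0. We want δ > 0 such that 0 < |t + 4| < δ implies |(-5t^2 - 7t - 1) + 53| < ε.
(-5t^2 - 7t - 1) + 53 = -5t^2 - 7t + 52 = (t + 4)(-5t + 13).
So |(-5t^2 - 7t - 1) + 53| = |t + 4|·|-5t + 13|.
Assume first that |t + 4| < 1, so |t| < 5. Then |-5t + 13| ≤ 5·5 + 13 = 38.
Hence |(-5t^2 - 7t - 1) + 53| ≤ 38|t + 4| < ε provided |t + 4| < ε/38.
Take δ = min(1, ε/38). Then 0 < |t + 4| < δ gives both |t + 4| < 1 and |t + 4| < ε/38, so |(-5t^2 - 7t - 1) + 53| < ε.

δ = min(1, ε/38)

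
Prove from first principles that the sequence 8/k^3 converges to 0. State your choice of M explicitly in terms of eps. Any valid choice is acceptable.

Fix eps > 0. For k ≥ 1, |8/k^3 − 0| = 8/k^3.
8/k^3 < eps ⇔ k^3 > 8/eps ⇔ k > (8/eps)^{1/3}.
Take M = (8/eps)^{1/3}. Then k > M implies 8/k^3 < eps.

M = (8/eps)^{1/3}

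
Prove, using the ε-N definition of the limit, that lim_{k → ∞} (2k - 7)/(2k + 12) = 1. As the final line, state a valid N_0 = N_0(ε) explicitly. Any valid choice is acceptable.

Let ε > 0. For k ≥ 1, |(2k - 7)/(2k + 12) − 1| = |-38|/(2(2k + 12)) = 38/(2(2k + 12)).
Since 2k + 12 ≥ 2k for k ≥ 1, this is ≤ 38/(2·2k) = (19/2)/k.
So |(2k - 7)/(2k + 12) − 1| < ε whenever k > (19/2)/ε.
Take N_0 = (19/2)/ε. If k > N_0 then |(2k - 7)/(2k + 12) − 1| ≤ (19/2)/k < ε.

N_0 = (19/2)/ε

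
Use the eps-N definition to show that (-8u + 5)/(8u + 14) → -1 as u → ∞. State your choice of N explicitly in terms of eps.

Fix eps > 0. We seek N > 0 such that u > N implies |(-8u + 5)/(8u + 14) + 1| < eps.
(-8u + 5)/(8u + 14) + 1 = (8(-8u + 5) − (-8)(8u + 14)) / (8(8u + 14)) = 152/(8(8u + 14)).
For u > 0 we have 8u + 14 > 8u, so |(-8u + 5)/(8u + 14) + 1| = 152/(8(8u + 14)) < 152/(8·8u) = (19/8)/u.
Thus |(-8u + 5)/(8u + 14) + 1| < eps whenever u > (19/8)/eps.
Take N = (19/8)/eps. If u > N then |(-8u + 5)/(8u + 14) + 1| < (19/8)/u < eps.

N = (19/8)/eps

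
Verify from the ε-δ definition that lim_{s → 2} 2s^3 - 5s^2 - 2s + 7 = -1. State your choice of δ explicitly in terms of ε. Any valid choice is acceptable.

δ = min(1, ε/25)

Let ε > 0. We want δ > 0 such that 0 < |s − 2| < δ implies |(2s^3 - 5s^2 - 2s + 7) + 1| < ε.
(2s^3 - 5s^2 - 2s + 7) + 1 = 2s^3 - 5s^2 - 2s + 8 = (s − 2)(2s^2 - s - 4).
So |(2s^3 - 5s^2 - 2s + 7) + 1| = |s − 2|·|2s^2 - s - 4|.
Assume first that |s − 2| < 1, so |s| < 3. Then |2s^2 - s - 4| ≤ 2·3^2 + 3 + 4 = 25.
Hence |(2s^3 - 5s^2 - 2s + 7) + 1| ≤ 25|s − 2| < ε provided |s − 2| < ε/25.
Take δ = min(1, ε/25). Then 0 < |s − 2| < δ gives both |s − 2| < 1 and |s − 2| < ε/25, so |(2s^3 - 5s^2 - 2s + 7) + 1| < ε.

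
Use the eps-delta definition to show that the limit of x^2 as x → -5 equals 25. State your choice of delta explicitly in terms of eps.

Let eps > 0. We seek delta > 0 with 0 < |x + 5| < delta ⇒ |x^2 − 25| < eps.
Factor: x^2 − 25 = (x + 5)(x - 5), so |x^2 − 25| = |x + 5|·|x - 5|.
Restrict delta ≤ 2. Then |x + 5| < 2 gives |x| < 7, so by the triangle inequality |x - 5| ≤ 7 + 5 = 12.
Hence |x^2 − 25| ≤ 12|x + 5|, which is < eps once |x + 5| < eps/12.
Take delta = min(2, eps/12). If 0 < |x + 5| < delta then both bounds hold and |x^2 − 25| ≤ 12|x + 5| < 12·(eps/12) = eps.

delta = min(2, eps/12)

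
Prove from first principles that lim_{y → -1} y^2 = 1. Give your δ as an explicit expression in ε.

Suppose ε > 0. We seek δ > 0 with 0 < |y + 1| < δ ⇒ |y^2 − 1| < ε.
Factor: y^2 − 1 = (y + 1)(y - 1), so |y^2 − 1| = |y + 1|·|y - 1|.
Impose δ ≤ 1 so that |y| < 2; then |y - 1| ≤ 3.
Hence |y^2 − 1| ≤ 3|y + 1|, which is < ε once |y + 1| < ε/3.
Take δ = min(1, ε/3). If 0 < |y + 1| < δ then both bounds hold and |y^2 − 1| ≤ 3|y + 1| < 3·(ε/3) = ε.

δ = min(1, ε/3)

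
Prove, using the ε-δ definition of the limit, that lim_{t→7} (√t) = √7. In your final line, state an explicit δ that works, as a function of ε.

Suppose ε > 0. We want δ > 0 such that 0 < |t − 7| < δ implies |√t − √7| < ε.
Rationalise: √t − √7 = (t − 7)/(√t + √7), so |√t − √7| = |t − 7|/(√t + √7).
Restrict δ ≤ 7 so that |t − 7| < 7 forces t > 0, and then √t + √7 > √7.
Hence |√t − √7| < |t − 7|/√7, which is < ε once |t − 7| < √7·ε.
Take δ = min(7, √7·ε). If 0 < |t − 7| < δ then t > 0 and |√t − √7| < |t − 7|/√7 < ε.

δ = min(7, √7·ε)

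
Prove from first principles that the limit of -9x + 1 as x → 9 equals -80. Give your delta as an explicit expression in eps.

delta = eps/9

Let eps > 0 be given. We need delta > 0 so that 0 < |x − 9| < delta implies |(-9x + 1) + 80| < eps.
Since (-9x + 1) + 80 = -9(x − 9), we have |(-9x + 1) + 80| = 9|x − 9|.
Thus it suffices that |x − 9| < eps/9.
Choosing delta = eps/9 gives |(-9x + 1) + 80| = 9|x − 9| < eps whenever |x − 9| < delta.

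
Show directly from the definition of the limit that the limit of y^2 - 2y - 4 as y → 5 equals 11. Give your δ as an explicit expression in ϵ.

Suppose ϵ > 0. We want δ > 0 such that 0 < |y − 5| < δ implies |(y^2 - 2y - 4) − 11| < ϵ.
(y^2 - 2y - 4) − 11 = y^2 - 2y - 15 = (y − 5)(y + 3).
So |(y^2 - 2y - 4) − 11| = |y − 5|·|y + 3|.
Require δ ≤ 1. Then |y − 5| < 1 gives |y| < 6, and by the triangle inequality |y + 3| ≤ 6 + 3 = 9.
Hence |(y^2 - 2y - 4) − 11| ≤ 9|y − 5| < ϵ provided |y − 5| < ϵ/9.
Take δ = min(1, ϵ/9). Then 0 < |y − 5| < δ gives both |y − 5| < 1 and |y − 5| < ϵ/9, so |(y^2 - 2y - 4) − 11| < ϵ.

δ = min(1, ϵ/9)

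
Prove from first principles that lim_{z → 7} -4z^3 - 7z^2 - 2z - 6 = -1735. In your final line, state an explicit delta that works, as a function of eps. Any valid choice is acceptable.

delta = min(1, eps/783)

Let eps > 0 be given. We want delta > 0 such that 0 < |z − 7| < delta implies |(-4z^3 - 7z^2 - 2z - 6) + 1735| < eps.
(-4z^3 - 7z^2 - 2z - 6) + 1735 = -4z^3 - 7z^2 - 2z + 1729 = (z − 7)(-4z^2 - 35z - 247).
So |(-4z^3 - 7z^2 - 2z - 6) + 1735| = |z − 7|·|-4z^2 - 35z - 247|.
Require delta ≤ 1. Then |z − 7| < 1 gives |z| < 8, and by the triangle inequality |-4z^2 - 35z - 247| ≤ 4·8^2 + 35·8 + 247 = 783.
Hence |(-4z^3 - 7z^2 - 2z - 6) + 1735| ≤ 783|z − 7| < eps provided |z − 7| < eps/783.
Take delta = min(1, eps/783). Then 0 < |z − 7| < delta gives both |z − 7| < 1 and |z − 7| < eps/783, so |(-4z^3 - 7z^2 - 2z - 6) + 1735| < eps.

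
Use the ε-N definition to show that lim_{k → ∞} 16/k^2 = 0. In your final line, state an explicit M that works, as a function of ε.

Suppose ε > 0. For k ≥ 1, |16/k^2 − 0| = 16/k^2.
16/k^2 < ε ⇔ k^2 > 16/ε ⇔ k > (16/ε)^{1/2}.
Take M = (16/ε)^{1/2}. Then k > M implies 16/k^2 < ε.

M = (16/ε)^{1/2}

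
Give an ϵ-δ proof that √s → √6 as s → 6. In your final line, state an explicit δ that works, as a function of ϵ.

Let ϵ > 0. We want δ > 0 such that 0 < |s − 6| < δ implies |√s − √6| < ϵ.
Rationalise: √s − √6 = (s − 6)/(√s + √6), so |√s − √6| = |s − 6|/(√s + √6).
Restrict δ ≤ 6 so that |s − 6| < 6 forces s > 0, and then √s + √6 > √6.
Hence |√s − √6| < |s − 6|/√6, which is < ϵ once |s − 6| < √6·ϵ.
Take δ = min(6, √6·ϵ). If 0 < |s − 6| < δ then s > 0 and |√s − √6| < |s − 6|/√6 < ϵ.

δ = min(6, √6·ϵ)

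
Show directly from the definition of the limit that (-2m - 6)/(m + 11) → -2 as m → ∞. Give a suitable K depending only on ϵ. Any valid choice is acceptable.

K = 16/ϵ

Suppose ϵ > 0. For m ≥ 1, |(-2m - 6)/(m + 11) + 2| = |16|/((m + 11)) = 16/((m + 11)).
Since m + 11 ≥ m for m ≥ 1, this is ≤ 16/(m) = 16/m.
So |(-2m - 6)/(m + 11) + 2| < ϵ whenever m > 16/ϵ.
Take K = 16/ϵ. If m > K then |(-2m - 6)/(m + 11) + 2| ≤ 16/m < ϵ.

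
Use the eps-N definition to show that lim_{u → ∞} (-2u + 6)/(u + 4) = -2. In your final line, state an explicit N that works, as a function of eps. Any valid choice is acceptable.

Suppose eps > 0. We seek N > 0 such that u > N implies |(-2u + 6)/(u + 4) + 2| < eps.
(-2u + 6)/(u + 4) + 2 = ((-2u + 6) − (-2)(u + 4)) / ((u + 4)) = 14/((u + 4)).
For u > 0 we have u + 4 > u, so |(-2u + 6)/(u + 4) + 2| = 14/((u + 4)) < 14/(u) = 14/u.
Thus |(-2u + 6)/(u + 4) + 2| < eps whenever u > 14/eps.
Take N = 14/eps. If u > N then |(-2u + 6)/(u + 4) + 2| < 14/u < eps.

N = 14/eps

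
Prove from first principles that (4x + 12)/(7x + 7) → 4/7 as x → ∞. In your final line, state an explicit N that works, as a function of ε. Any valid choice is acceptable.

N = (8/7)/ε

Fix ε > 0. We seek N > 0 such that x > N implies |(4x + 12)/(7x + 7) − (4/7)| < ε.
(4x + 12)/(7x + 7) − (4/7) = (7(4x + 12) − 4(7x + 7)) / (7(7x + 7)) = 56/(7(7x + 7)).
For x > 0 we have 7x + 7 > 7x, so |(4x + 12)/(7x + 7) − (4/7)| = 56/(7(7x + 7)) < 56/(7·7x) = (8/7)/x.
Thus |(4x + 12)/(7x + 7) − (4/7)| < ε whenever x > (8/7)/ε.
Take N = (8/7)/ε. If x > N then |(4x + 12)/(7x + 7) − (4/7)| < (8/7)/x < ε.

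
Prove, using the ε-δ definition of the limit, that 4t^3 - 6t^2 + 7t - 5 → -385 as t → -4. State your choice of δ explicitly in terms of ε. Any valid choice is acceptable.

δ = min(1, ε/305)

Fix ε > 0. We want δ > 0 such that 0 < |t + 4| < δ implies |(4t^3 - 6t^2 + 7t - 5) + 385| < ε.
(4t^3 - 6t^2 + 7t - 5) + 385 = 4t^3 - 6t^2 + 7t + 380 = (t + 4)(4t^2 - 22t + 95).
So |(4t^3 - 6t^2 + 7t - 5) + 385| = |t + 4|·|4t^2 - 22t + 95|.
Require δ ≤ 1. Then |t + 4| < 1 gives |t| < 5, and by the triangle inequality |4t^2 - 22t + 95| ≤ 4·5^2 + 22·5 + 95 = 305.
Hence |(4t^3 - 6t^2 + 7t - 5) + 385| ≤ 305|t + 4| < ε provided |t + 4| < ε/305.
Choosing δ = min(1, ε/305) ensures both conditions, hence |(4t^3 - 6t^2 + 7t - 5) + 385| < ε.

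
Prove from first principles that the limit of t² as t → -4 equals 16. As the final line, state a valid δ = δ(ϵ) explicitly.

δ = min(1, ϵ/9)

Let ϵ > 0 be given. We seek δ > 0 with 0 < |t + 4| < δ ⇒ |t² − 16| < ϵ.
Factor: t² − 16 = (t + 4)(t - 4), so |t² − 16| = |t + 4|·|t - 4|.
Impose δ ≤ 1 so that |t| < 5; then |t - 4| ≤ 9.
Hence |t² − 16| ≤ 9|t + 4|, which is < ϵ once |t + 4| < ϵ/9.
Take δ = min(1, ϵ/9). If 0 < |t + 4| < δ then both bounds hold and |t² − 16| ≤ 9|t + 4| < 9·(ϵ/9) = ϵ.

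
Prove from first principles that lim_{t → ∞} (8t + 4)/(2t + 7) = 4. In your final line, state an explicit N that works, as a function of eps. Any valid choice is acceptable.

N = 12/eps

Let eps > 0. We seek N > 0 such that t > N implies |(8t + 4)/(2t + 7) − 4| < eps.
(8t + 4)/(2t + 7) − 4 = (2(8t + 4) − 8(2t + 7)) / (2(2t + 7)) = -48/(2(2t + 7)).
For t > 0 we have 2t + 7 > 2t, so |(8t + 4)/(2t + 7) − 4| = 48/(2(2t + 7)) < 48/(2·2t) = 12/t.
Thus |(8t + 4)/(2t + 7) − 4| < eps whenever t > 12/eps.
Take N = 12/eps. If t > N then |(8t + 4)/(2t + 7) − 4| < 12/t < eps.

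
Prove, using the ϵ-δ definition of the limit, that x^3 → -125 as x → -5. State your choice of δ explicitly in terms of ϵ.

δ = min(1, ϵ/91)

Let ϵ > 0 be given. We seek δ > 0 with 0 < |x + 5| < δ ⇒ |x^3 + 125| < ϵ.
Factor: x^3 + 125 = (x + 5)(x^2 - 5x + 25), so |x^3 + 125| = |x + 5|·|x^2 - 5x + 25|.
Restrict δ ≤ 1. Then |x + 5| < 1 gives |x| < 6, so by the triangle inequality |x^2 - 5x + 25| ≤ 6^2 + 5·6 + 25 = 91.
Hence |x^3 + 125| ≤ 91|x + 5|, which is < ϵ once |x + 5| < ϵ/91.
Take δ = min(1, ϵ/91). If 0 < |x + 5| < δ then both bounds hold and |x^3 + 125| ≤ 91|x + 5| < 91·(ϵ/91) = ϵ.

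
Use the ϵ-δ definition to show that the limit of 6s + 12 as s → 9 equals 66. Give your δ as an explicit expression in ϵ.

δ = ϵ/6

Suppose ϵ > 0. We need δ > 0 so that 0 < |s − 9| < δ implies |(6s + 12) − 66| < ϵ.
Since (6s + 12) − 66 = 6(s − 9), we have |(6s + 12) − 66| = 6|s − 9|.
So 6|s − 9| < ϵ exactly when |s − 9| < ϵ/6.
Choosing δ = ϵ/6 gives |(6s + 12) − 66| = 6|s − 9| < ϵ whenever |s − 9| < δ.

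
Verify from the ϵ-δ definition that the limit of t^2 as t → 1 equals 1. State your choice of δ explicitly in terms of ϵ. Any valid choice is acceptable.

Let ϵ > 0 be given. We seek δ > 0 with 0 < |t − 1| < δ ⇒ |t^2 − 1| < ϵ.
Factor: t^2 − 1 = (t − 1)(t + 1), so |t^2 − 1| = |t − 1|·|t + 1|.
Restrict δ ≤ 1. Then |t − 1| < 1 gives |t| < 2, so by the triangle inequality |t + 1| ≤ 2 + 1 = 3.
Hence |t^2 − 1| ≤ 3|t − 1|, which is < ϵ once |t − 1| < ϵ/3.
Take δ = min(1, ϵ/3). If 0 < |t − 1| < δ then both bounds hold and |t^2 − 1| ≤ 3|t − 1| < 3·(ϵ/3) = ϵ.

δ = min(1, ϵ/3)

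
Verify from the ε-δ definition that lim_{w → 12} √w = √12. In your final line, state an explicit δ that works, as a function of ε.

δ = min(12, √12·ε)

Let ε > 0 be given. We want δ > 0 such that 0 < |w − 12| < δ implies |√w − √12| < ε.
Rationalise: √w − √12 = (w − 12)/(√w + √12), so |√w − √12| = |w − 12|/(√w + √12).
Restrict δ ≤ 12 so that |w − 12| < 12 forces w > 0, and then √w + √12 > √12.
Hence |√w − √12| < |w − 12|/√12, which is < ε once |w − 12| < √12·ε.
Take δ = min(12, √12·ε). If 0 < |w − 12| < δ then w > 0 and |√w − √12| < |w − 12|/√12 < ε.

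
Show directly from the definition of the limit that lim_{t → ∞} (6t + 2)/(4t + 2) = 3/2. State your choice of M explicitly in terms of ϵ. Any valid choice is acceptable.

Let ϵ > 0 be given. We seek M > 0 such that t > M implies |(6t + 2)/(4t + 2) − (3/2)| < ϵ.
(6t + 2)/(4t + 2) − (3/2) = (4(6t + 2) − 6(4t + 2)) / (4(4t + 2)) = -4/(4(4t + 2)).
For t > 0 we have 4t + 2 > 4t, so |(6t + 2)/(4t + 2) − (3/2)| = 4/(4(4t + 2)) < 4/(4·4t) = (1/4)/t.
Thus |(6t + 2)/(4t + 2) − (3/2)| < ϵ whenever t > (1/4)/ϵ.
Take M = (1/4)/ϵ. If t > M then |(6t + 2)/(4t + 2) − (3/2)| < (1/4)/t < ϵ.

M = (1/4)/ϵ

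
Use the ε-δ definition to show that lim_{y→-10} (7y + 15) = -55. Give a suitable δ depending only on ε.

Let ε > 0 be given. We need δ > 0 so that 0 < |y + 10| < δ implies |(7y + 15) + 55| < ε.
|(7y + 15) + 55| = |7y + 70| = 7|y + 10|.
Thus it suffices that |y + 10| < ε/7.
Choosing δ = ε/7 gives |(7y + 15) + 55| = 7|y + 10| < ε whenever |y + 10| < δ.

δ = ε/7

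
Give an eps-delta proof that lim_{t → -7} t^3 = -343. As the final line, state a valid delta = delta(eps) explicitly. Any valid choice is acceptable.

Fix eps > 0. We seek delta > 0 with 0 < |t + 7| < delta ⇒ |t^3 + 343| < eps.
Factor: t^3 + 343 = (t + 7)(t^2 - 7t + 49), so |t^3 + 343| = |t + 7|·|t^2 - 7t + 49|.
Impose delta ≤ 1 so that |t| < 8; then |t^2 - 7t + 49| ≤ 169.
Hence |t^3 + 343| ≤ 169|t + 7|, which is < eps once |t + 7| < eps/169.
Take delta = min(1, eps/169). If 0 < |t + 7| < delta then both bounds hold and |t^3 + 343| ≤ 169|t + 7| < 169·(eps/169) = eps.

delta = min(1, eps/169)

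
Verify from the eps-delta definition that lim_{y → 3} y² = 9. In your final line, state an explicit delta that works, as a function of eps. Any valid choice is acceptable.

Let eps > 0. We seek delta > 0 with 0 < |y − 3| < delta ⇒ |y² − 9| < eps.
Factor: y² − 9 = (y − 3)(y + 3), so |y² − 9| = |y − 3|·|y + 3|.
Restrict delta ≤ 1. Then |y − 3| < 1 gives |y| < 4, so by the triangle inequality |y + 3| ≤ 4 + 3 = 7.
Hence |y² − 9| ≤ 7|y − 3|, which is < eps once |y − 3| < eps/7.
Take delta = min(1, eps/7). If 0 < |y − 3| < delta then both bounds hold and |y² − 9| ≤ 7|y − 3| < 7·(eps/7) = eps.

delta = min(1, eps/7)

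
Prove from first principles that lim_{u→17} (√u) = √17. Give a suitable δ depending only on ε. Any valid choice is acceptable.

Let ε > 0. We want δ > 0 such that 0 < |u − 17| < δ implies |√u − √17| < ε.
Rationalise: √u − √17 = (u − 17)/(√u + √17), so |√u − √17| = |u − 17|/(√u + √17).
Restrict δ ≤ 17 so that |u − 17| < 17 forces u > 0, and then √u + √17 > √17.
Hence |√u − √17| < |u − 17|/√17, which is < ε once |u − 17| < √17·ε.
Take δ = min(17, √17·ε). If 0 < |u − 17| < δ then u > 0 and |√u − √17| < |u − 17|/√17 < ε.

δ = min(17, √17·ε)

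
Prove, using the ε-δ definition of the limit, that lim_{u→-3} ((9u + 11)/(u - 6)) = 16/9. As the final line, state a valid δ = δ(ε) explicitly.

Let ε > 0. We want δ > 0 with 0 < |u + 3| < δ ⇒ |(9u + 11)/(u - 6) − (16/9)| < ε.
Combining over a common denominator, (9u + 11)/(u - 6) − (16/9) = [(9u + 11)·(-9) − (-16)·(u - 6)] / [(-9)·(u - 6)] = -65(u + 3) / ((-9)(u - 6)).
So |(9u + 11)/(u - 6) − (16/9)| = 65|u + 3| / (9·|u − 6|).
Restrict δ ≤ 9/2. Then |u + 3| < 9/2 gives |u − 6| = |(u + 3) + (-9)| ≥ 9 − 9/2 = 9/2.
Hence |(9u + 11)/(u - 6) − (16/9)| < 65|u + 3|/(9·(9/2)) = (130/81)|u + 3|, which is < ε once |u + 3| < (81/130)ε.
Take δ = min(9/2, (81/130)ε). Then 0 < |u + 3| < δ forces both bounds, so |(9u + 11)/(u - 6) − (16/9)| < ε.

δ = min(9/2, (81/130)ε)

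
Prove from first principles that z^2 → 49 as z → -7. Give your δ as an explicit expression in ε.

Fix ε > 0. We seek δ > 0 with 0 < |z + 7| < δ ⇒ |z^2 − 49| < ε.
Factor: z^2 − 49 = (z + 7)(z - 7), so |z^2 − 49| = |z + 7|·|z - 7|.
Impose δ ≤ 2 so that |z| < 9; then |z - 7| ≤ 16.
Hence |z^2 − 49| ≤ 16|z + 7|, which is < ε once |z + 7| < ε/16.
Take δ = min(2, ε/16). If 0 < |z + 7| < δ then both bounds hold and |z^2 − 49| ≤ 16|z + 7| < 16·(ε/16) = ε.

δ = min(2, ε/16)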